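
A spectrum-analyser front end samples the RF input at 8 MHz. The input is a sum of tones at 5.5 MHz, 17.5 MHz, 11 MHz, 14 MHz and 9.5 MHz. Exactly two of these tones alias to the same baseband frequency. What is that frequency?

1.5 MHz

fs/2 = 4 MHz.
5.5 MHz > fs/2 = 4 MHz, folds to fs − 5.5 MHz = 2.5 MHz.
17.5 MHz mod fs = 1.5 MHz.
1.5 MHz ≤ fs/2 = 4 MHz, appears at 1.5 MHz.
11 MHz mod fs = 3 MHz.
3 MHz ≤ fs/2 = 4 MHz, appears at 3 MHz.
14 MHz mod fs = 6 MHz.
6 MHz > fs/2 = 4 MHz, folds to fs − 6 MHz = 2 MHz.
9.5 MHz mod fs = 1.5 MHz.
1.5 MHz ≤ fs/2 = 4 MHz, appears at 1.5 MHz.
9.5 MHz and 17.5 MHz both map to 1.5 MHz.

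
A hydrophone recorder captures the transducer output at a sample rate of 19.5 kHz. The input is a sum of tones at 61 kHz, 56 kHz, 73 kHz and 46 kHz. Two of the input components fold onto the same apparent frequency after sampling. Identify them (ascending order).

56 kHz, 61 kHz

fs/2 = 9.75 kHz.
61 kHz mod fs = 2.5 kHz.
2.5 kHz ≤ fs/2 = 9.75 kHz, appears at 2.5 kHz.
56 kHz mod fs = 17 kHz.
17 kHz > fs/2 = 9.75 kHz, folds to fs − 17 kHz = 2.5 kHz.
73 kHz mod fs = 14.5 kHz.
14.5 kHz > fs/2 = 9.75 kHz, folds to fs − 14.5 kHz = 5 kHz.
46 kHz mod fs = 7 kHz.
7 kHz ≤ fs/2 = 9.75 kHz, appears at 7 kHz.
56 kHz and 61 kHz both map to 2.5 kHz.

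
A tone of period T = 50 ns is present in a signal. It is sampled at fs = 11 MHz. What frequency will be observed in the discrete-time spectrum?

2 MHz

T = 50 ns → f = 1/T = 20 MHz.
20 MHz mod fs = 9 MHz.
9 MHz > fs/2 = 5.5 MHz, folds to fs − 9 MHz = 2 MHz.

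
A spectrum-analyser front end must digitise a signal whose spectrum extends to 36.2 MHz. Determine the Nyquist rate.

Nyquist rate = 2 × 36.2 MHz = 72.4 MHz.

72.4 MHz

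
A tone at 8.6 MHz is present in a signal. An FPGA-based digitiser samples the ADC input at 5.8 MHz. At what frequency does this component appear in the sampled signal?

8.6 MHz mod fs = 2.8 MHz.
2.8 MHz ≤ fs/2 = 2.9 MHz, appears at 2.8 MHz.

2.8 MHz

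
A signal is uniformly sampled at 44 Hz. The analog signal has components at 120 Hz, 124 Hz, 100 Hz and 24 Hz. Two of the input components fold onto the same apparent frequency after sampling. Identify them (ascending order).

100 Hz, 120 Hz

fs/2 = 22 Hz.
120 Hz mod fs = 32 Hz.
32 Hz > fs/2 = 22 Hz, folds to fs − 32 Hz = 12 Hz.
124 Hz mod fs = 36 Hz.
36 Hz > fs/2 = 22 Hz, folds to fs − 36 Hz = 8 Hz.
100 Hz mod fs = 12 Hz.
12 Hz ≤ fs/2 = 22 Hz, appears at 12 Hz.
24 Hz > fs/2 = 22 Hz, folds to fs − 24 Hz = 20 Hz.
100 Hz and 120 Hz both map to 12 Hz.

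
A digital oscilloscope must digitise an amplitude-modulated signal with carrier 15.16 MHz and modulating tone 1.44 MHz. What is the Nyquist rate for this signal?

33.2 MHz

AM sidebands sit at fc ± fm = 13.72 MHz and 16.6 MHz.
Highest-frequency component: 16.6 MHz.
Nyquist rate = 2 × 16.6 MHz = 33.2 MHz.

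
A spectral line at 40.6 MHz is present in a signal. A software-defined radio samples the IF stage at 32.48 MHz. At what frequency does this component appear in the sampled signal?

40.6 MHz mod fs = 8.12 MHz.
8.12 MHz ≤ fs/2 = 16.24 MHz, appears at 8.12 MHz.

8.12 MHz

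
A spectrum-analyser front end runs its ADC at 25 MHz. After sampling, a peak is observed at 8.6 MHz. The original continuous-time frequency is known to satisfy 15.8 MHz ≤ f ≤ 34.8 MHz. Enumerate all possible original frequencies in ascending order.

Frequencies that alias to 8.6 MHz are k·fs ± 8.6 MHz for integer k ≥ 0.
k=0: 8.6 MHz.
k=1: 16.4 MHz, 33.6 MHz.
k=2: 41.4 MHz, 58.6 MHz.
Within [15.8 MHz, 34.8 MHz]: 16.4 MHz, 33.6 MHz.

16.4 MHz, 33.6 MHz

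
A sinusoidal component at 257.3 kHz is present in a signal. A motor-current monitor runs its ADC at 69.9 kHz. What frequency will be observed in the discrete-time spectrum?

22.3 kHz

257.3 kHz mod fs = 47.6 kHz.
47.6 kHz > fs/2 = 34.95 kHz, folds to fs − 47.6 kHz = 22.3 kHz.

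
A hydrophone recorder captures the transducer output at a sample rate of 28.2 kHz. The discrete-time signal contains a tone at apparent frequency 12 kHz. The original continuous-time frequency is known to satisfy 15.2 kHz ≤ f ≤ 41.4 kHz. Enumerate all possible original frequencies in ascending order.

16.2 kHz, 40.2 kHz

Frequencies that alias to 12 kHz are k·fs ± 12 kHz for integer k ≥ 0.
k=0: 12 kHz.
k=1: 16.2 kHz, 40.2 kHz.
k=2: 44.4 kHz, 68.4 kHz.
Within [15.2 kHz, 41.4 kHz]: 16.2 kHz, 40.2 kHz.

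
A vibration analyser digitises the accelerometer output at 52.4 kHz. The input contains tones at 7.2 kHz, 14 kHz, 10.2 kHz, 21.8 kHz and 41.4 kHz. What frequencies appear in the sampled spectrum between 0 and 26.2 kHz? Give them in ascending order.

7.2 kHz, 10.2 kHz, 11 kHz, 14 kHz, 21.8 kHz

fs/2 = 26.2 kHz.
7.2 kHz ≤ fs/2 = 26.2 kHz, passes unchanged.
14 kHz ≤ fs/2 = 26.2 kHz, passes unchanged.
10.2 kHz ≤ fs/2 = 26.2 kHz, passes unchanged.
21.8 kHz ≤ fs/2 = 26.2 kHz, passes unchanged.
41.4 kHz > fs/2 = 26.2 kHz, folds to fs − 41.4 kHz = 11 kHz.
Distinct values: {7.2 kHz, 10.2 kHz, 11 kHz, 14 kHz, 21.8 kHz}.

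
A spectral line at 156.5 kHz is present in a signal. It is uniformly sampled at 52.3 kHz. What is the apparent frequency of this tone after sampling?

0.4 kHz

156.5 kHz mod fs = 51.9 kHz.
51.9 kHz > fs/2 = 26.15 kHz, folds to fs − 51.9 kHz = 0.4 kHz.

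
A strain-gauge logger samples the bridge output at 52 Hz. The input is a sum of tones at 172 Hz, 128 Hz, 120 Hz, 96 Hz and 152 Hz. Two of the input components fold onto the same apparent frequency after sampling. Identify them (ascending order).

120 Hz, 172 Hz

fs/2 = 26 Hz.
172 Hz mod fs = 16 Hz.
16 Hz ≤ fs/2 = 26 Hz, appears at 16 Hz.
128 Hz mod fs = 24 Hz.
24 Hz ≤ fs/2 = 26 Hz, appears at 24 Hz.
120 Hz mod fs = 16 Hz.
16 Hz ≤ fs/2 = 26 Hz, appears at 16 Hz.
96 Hz mod fs = 44 Hz.
44 Hz > fs/2 = 26 Hz, folds to fs − 44 Hz = 8 Hz.
152 Hz mod fs = 48 Hz.
48 Hz > fs/2 = 26 Hz, folds to fs − 48 Hz = 4 Hz.
120 Hz and 172 Hz both map to 16 Hz.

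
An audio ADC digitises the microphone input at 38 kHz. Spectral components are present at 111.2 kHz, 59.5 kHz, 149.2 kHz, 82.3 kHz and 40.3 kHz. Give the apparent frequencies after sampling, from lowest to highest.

fs/2 = 19 kHz.
111.2 kHz mod fs = 35.2 kHz.
35.2 kHz > fs/2 = 19 kHz, folds to fs − 35.2 kHz = 2.8 kHz.
59.5 kHz mod fs = 21.5 kHz.
21.5 kHz > fs/2 = 19 kHz, folds to fs − 21.5 kHz = 16.5 kHz.
149.2 kHz mod fs = 35.2 kHz.
35.2 kHz > fs/2 = 19 kHz, folds to fs − 35.2 kHz = 2.8 kHz.
82.3 kHz mod fs = 6.3 kHz.
6.3 kHz ≤ fs/2 = 19 kHz, appears at 6.3 kHz.
40.3 kHz mod fs = 2.3 kHz.
2.3 kHz ≤ fs/2 = 19 kHz, appears at 2.3 kHz.
Distinct values: {2.3 kHz, 2.8 kHz, 6.3 kHz, 16.5 kHz}.

2.3 kHz, 2.8 kHz, 6.3 kHz, 16.5 kHz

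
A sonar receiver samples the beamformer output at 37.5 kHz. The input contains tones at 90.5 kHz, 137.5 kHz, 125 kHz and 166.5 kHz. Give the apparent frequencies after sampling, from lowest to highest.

12.5 kHz, 15.5 kHz, 16.5 kHz

fs/2 = 18.75 kHz.
90.5 kHz mod fs = 15.5 kHz.
15.5 kHz ≤ fs/2 = 18.75 kHz, appears at 15.5 kHz.
137.5 kHz mod fs = 25 kHz.
25 kHz > fs/2 = 18.75 kHz, folds to fs − 25 kHz = 12.5 kHz.
125 kHz mod fs = 12.5 kHz.
12.5 kHz ≤ fs/2 = 18.75 kHz, appears at 12.5 kHz.
166.5 kHz mod fs = 16.5 kHz.
16.5 kHz ≤ fs/2 = 18.75 kHz, appears at 16.5 kHz.
Distinct values: {12.5 kHz, 15.5 kHz, 16.5 kHz}.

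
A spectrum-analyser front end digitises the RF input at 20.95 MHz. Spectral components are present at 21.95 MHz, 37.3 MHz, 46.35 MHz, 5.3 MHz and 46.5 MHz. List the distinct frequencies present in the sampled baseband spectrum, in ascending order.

1 MHz, 4.45 MHz, 4.6 MHz, 5.3 MHz

fs/2 = 10.475 MHz.
21.95 MHz mod fs = 1 MHz.
1 MHz ≤ fs/2 = 10.475 MHz, appears at 1 MHz.
37.3 MHz mod fs = 16.35 MHz.
16.35 MHz > fs/2 = 10.475 MHz, folds to fs − 16.35 MHz = 4.6 MHz.
46.35 MHz mod fs = 4.45 MHz.
4.45 MHz ≤ fs/2 = 10.475 MHz, appears at 4.45 MHz.
5.3 MHz ≤ fs/2 = 10.475 MHz, passes unchanged.
46.5 MHz mod fs = 4.6 MHz.
4.6 MHz ≤ fs/2 = 10.475 MHz, appears at 4.6 MHz.
Distinct values: {1 MHz, 4.45 MHz, 4.6 MHz, 5.3 MHz}.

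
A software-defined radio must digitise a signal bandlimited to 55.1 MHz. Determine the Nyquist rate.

Nyquist rate = 2 × 55.1 MHz = 110.2 MHz.

110.2 MHz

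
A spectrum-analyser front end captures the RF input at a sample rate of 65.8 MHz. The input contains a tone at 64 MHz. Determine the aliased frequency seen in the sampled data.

1.8 MHz

64 MHz > fs/2 = 32.9 MHz, folds to fs − 64 MHz = 1.8 MHz.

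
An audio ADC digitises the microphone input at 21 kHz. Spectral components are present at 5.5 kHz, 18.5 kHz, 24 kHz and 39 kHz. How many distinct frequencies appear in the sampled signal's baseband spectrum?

fs/2 = 10.5 kHz.
5.5 kHz ≤ fs/2 = 10.5 kHz, passes unchanged.
18.5 kHz > fs/2 = 10.5 kHz, folds to fs − 18.5 kHz = 2.5 kHz.
24 kHz mod fs = 3 kHz.
3 kHz ≤ fs/2 = 10.5 kHz, appears at 3 kHz.
39 kHz mod fs = 18 kHz.
18 kHz > fs/2 = 10.5 kHz, folds to fs − 18 kHz = 3 kHz.
Distinct values: {2.5 kHz, 3 kHz, 5.5 kHz} → 3.

3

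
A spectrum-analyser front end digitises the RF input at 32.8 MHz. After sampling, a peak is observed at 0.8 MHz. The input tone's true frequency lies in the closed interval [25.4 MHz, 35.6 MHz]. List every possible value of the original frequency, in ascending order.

32 MHz, 33.6 MHz

Frequencies that alias to 0.8 MHz are k·fs ± 0.8 MHz for integer k ≥ 0.
k=0: 0.8 MHz.
k=1: 32 MHz, 33.6 MHz.
k=2: 64.8 MHz, 66.4 MHz.
Within [25.4 MHz, 35.6 MHz]: 32 MHz, 33.6 MHz.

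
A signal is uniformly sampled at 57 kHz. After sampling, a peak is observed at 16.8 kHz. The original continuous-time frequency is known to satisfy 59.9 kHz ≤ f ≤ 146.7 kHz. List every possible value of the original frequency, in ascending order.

Frequencies that alias to 16.8 kHz are k·fs ± 16.8 kHz for integer k ≥ 0.
k=0: 16.8 kHz.
k=1: 40.2 kHz, 73.8 kHz.
k=2: 97.2 kHz, 130.8 kHz.
k=3: 154.2 kHz, 187.8 kHz.
Within [59.9 kHz, 146.7 kHz]: 73.8 kHz, 97.2 kHz, 130.8 kHz.

73.8 kHz, 97.2 kHz, 130.8 kHz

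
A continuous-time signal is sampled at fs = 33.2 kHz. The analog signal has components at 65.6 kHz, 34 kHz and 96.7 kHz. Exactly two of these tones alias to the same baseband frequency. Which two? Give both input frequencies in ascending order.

34 kHz, 65.6 kHz

fs/2 = 16.6 kHz.
65.6 kHz mod fs = 32.4 kHz.
32.4 kHz > fs/2 = 16.6 kHz, folds to fs − 32.4 kHz = 0.8 kHz.
34 kHz mod fs = 0.8 kHz.
0.8 kHz ≤ fs/2 = 16.6 kHz, appears at 0.8 kHz.
96.7 kHz mod fs = 30.3 kHz.
30.3 kHz > fs/2 = 16.6 kHz, folds to fs − 30.3 kHz = 2.9 kHz.
34 kHz and 65.6 kHz both map to 0.8 kHz.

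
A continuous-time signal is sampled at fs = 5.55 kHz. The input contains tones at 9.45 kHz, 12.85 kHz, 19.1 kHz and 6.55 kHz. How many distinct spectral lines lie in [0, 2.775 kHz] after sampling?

4

fs/2 = 2.775 kHz.
9.45 kHz mod fs = 3.9 kHz.
3.9 kHz > fs/2 = 2.775 kHz, folds to fs − 3.9 kHz = 1.65 kHz.
12.85 kHz mod fs = 1.75 kHz.
1.75 kHz ≤ fs/2 = 2.775 kHz, appears at 1.75 kHz.
19.1 kHz mod fs = 2.45 kHz.
2.45 kHz ≤ fs/2 = 2.775 kHz, appears at 2.45 kHz.
6.55 kHz mod fs = 1 kHz.
1 kHz ≤ fs/2 = 2.775 kHz, appears at 1 kHz.
Distinct values: {1 kHz, 1.65 kHz, 1.75 kHz, 2.45 kHz} → 4.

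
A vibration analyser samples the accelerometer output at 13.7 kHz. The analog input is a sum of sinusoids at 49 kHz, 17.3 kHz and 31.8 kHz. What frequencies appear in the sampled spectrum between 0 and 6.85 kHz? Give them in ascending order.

3.6 kHz, 4.4 kHz, 5.8 kHz

fs/2 = 6.85 kHz.
49 kHz mod fs = 7.9 kHz.
7.9 kHz > fs/2 = 6.85 kHz, folds to fs − 7.9 kHz = 5.8 kHz.
17.3 kHz mod fs = 3.6 kHz.
3.6 kHz ≤ fs/2 = 6.85 kHz, appears at 3.6 kHz.
31.8 kHz mod fs = 4.4 kHz.
4.4 kHz ≤ fs/2 = 6.85 kHz, appears at 4.4 kHz.
Distinct values: {3.6 kHz, 4.4 kHz, 5.8 kHz}.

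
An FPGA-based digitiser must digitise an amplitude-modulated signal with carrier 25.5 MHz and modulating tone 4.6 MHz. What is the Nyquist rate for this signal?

AM sidebands sit at fc ± fm = 20.9 MHz and 30.1 MHz.
Highest-frequency component: 30.1 MHz.
Nyquist rate = 2 × 30.1 MHz = 60.2 MHz.

60.2 MHz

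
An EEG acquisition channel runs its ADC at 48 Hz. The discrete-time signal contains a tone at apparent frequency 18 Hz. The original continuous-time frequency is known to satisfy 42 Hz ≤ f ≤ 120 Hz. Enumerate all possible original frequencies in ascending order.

Frequencies that alias to 18 Hz are k·fs ± 18 Hz for integer k ≥ 0.
k=0: 18 Hz.
k=1: 30 Hz, 66 Hz.
k=2: 78 Hz, 114 Hz.
k=3: 126 Hz, 162 Hz.
Within [42 Hz, 120 Hz]: 66 Hz, 78 Hz, 114 Hz.

66 Hz, 78 Hz, 114 Hz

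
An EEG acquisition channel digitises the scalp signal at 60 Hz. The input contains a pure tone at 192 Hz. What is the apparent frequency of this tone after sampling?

12 Hz

192 Hz mod fs = 12 Hz.
12 Hz ≤ fs/2 = 30 Hz, appears at 12 Hz.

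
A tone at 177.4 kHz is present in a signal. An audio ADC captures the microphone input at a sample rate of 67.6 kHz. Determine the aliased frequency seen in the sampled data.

177.4 kHz mod fs = 42.2 kHz.
42.2 kHz > fs/2 = 33.8 kHz, folds to fs − 42.2 kHz = 25.4 kHz.

25.4 kHz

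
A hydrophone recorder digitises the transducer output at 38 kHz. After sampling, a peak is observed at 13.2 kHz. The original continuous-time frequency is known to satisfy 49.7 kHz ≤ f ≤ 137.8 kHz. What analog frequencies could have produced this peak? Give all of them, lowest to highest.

51.2 kHz, 62.8 kHz, 89.2 kHz, 100.8 kHz, 127.2 kHz

Frequencies that alias to 13.2 kHz are k·fs ± 13.2 kHz for integer k ≥ 0.
k=0: 13.2 kHz.
k=1: 24.8 kHz, 51.2 kHz.
k=2: 62.8 kHz, 89.2 kHz.
k=3: 100.8 kHz, 127.2 kHz.
k=4: 138.8 kHz, 165.2 kHz.
Within [49.7 kHz, 137.8 kHz]: 51.2 kHz, 62.8 kHz, 89.2 kHz, 100.8 kHz, 127.2 kHz.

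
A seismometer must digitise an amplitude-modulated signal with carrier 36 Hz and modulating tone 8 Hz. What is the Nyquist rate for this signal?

AM sidebands sit at fc ± fm = 28 Hz and 44 Hz.
Highest-frequency component: 44 Hz.
Nyquist rate = 2 × 44 Hz = 88 Hz.

88 Hz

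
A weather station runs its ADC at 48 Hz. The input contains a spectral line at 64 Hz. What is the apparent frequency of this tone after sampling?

64 Hz mod fs = 16 Hz.
16 Hz ≤ fs/2 = 24 Hz, appears at 16 Hz.

16 Hz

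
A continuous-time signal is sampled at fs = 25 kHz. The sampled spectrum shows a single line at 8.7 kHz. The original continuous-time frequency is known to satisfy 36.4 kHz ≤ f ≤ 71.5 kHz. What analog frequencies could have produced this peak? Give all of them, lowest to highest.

Frequencies that alias to 8.7 kHz are k·fs ± 8.7 kHz for integer k ≥ 0.
k=0: 8.7 kHz.
k=1: 16.3 kHz, 33.7 kHz.
k=2: 41.3 kHz, 58.7 kHz.
k=3: 66.3 kHz, 83.7 kHz.
k=4: 91.3 kHz, 108.7 kHz.
Within [36.4 kHz, 71.5 kHz]: 41.3 kHz, 58.7 kHz, 66.3 kHz.

41.3 kHz, 58.7 kHz, 66.3 kHz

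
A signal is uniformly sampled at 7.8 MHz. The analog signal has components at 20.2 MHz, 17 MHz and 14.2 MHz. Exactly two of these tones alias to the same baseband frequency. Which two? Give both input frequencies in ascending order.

fs/2 = 3.9 MHz.
20.2 MHz mod fs = 4.6 MHz.
4.6 MHz > fs/2 = 3.9 MHz, folds to fs − 4.6 MHz = 3.2 MHz.
17 MHz mod fs = 1.4 MHz.
1.4 MHz ≤ fs/2 = 3.9 MHz, appears at 1.4 MHz.
14.2 MHz mod fs = 6.4 MHz.
6.4 MHz > fs/2 = 3.9 MHz, folds to fs − 6.4 MHz = 1.4 MHz.
14.2 MHz and 17 MHz both map to 1.4 MHz.

14.2 MHz, 17 MHz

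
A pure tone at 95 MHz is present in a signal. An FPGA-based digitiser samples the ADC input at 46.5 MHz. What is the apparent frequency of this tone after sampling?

2 MHz

95 MHz mod fs = 2 MHz.
2 MHz ≤ fs/2 = 23.25 MHz, appears at 2 MHz.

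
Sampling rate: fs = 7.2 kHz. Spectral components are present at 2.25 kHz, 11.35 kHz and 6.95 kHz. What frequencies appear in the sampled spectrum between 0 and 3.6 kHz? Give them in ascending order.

fs/2 = 3.6 kHz.
2.25 kHz ≤ fs/2 = 3.6 kHz, passes unchanged.
11.35 kHz mod fs = 4.15 kHz.
4.15 kHz > fs/2 = 3.6 kHz, folds to fs − 4.15 kHz = 3.05 kHz.
6.95 kHz > fs/2 = 3.6 kHz, folds to fs − 6.95 kHz = 0.25 kHz.
Distinct values: {0.25 kHz, 2.25 kHz, 3.05 kHz}.

0.25 kHz, 2.25 kHz, 3.05 kHz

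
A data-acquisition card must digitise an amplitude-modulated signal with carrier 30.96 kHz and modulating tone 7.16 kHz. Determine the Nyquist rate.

76.24 kHz

AM sidebands sit at fc ± fm = 23.8 kHz and 38.12 kHz.
Highest-frequency component: 38.12 kHz.
Nyquist rate = 2 × 38.12 kHz = 76.24 kHz.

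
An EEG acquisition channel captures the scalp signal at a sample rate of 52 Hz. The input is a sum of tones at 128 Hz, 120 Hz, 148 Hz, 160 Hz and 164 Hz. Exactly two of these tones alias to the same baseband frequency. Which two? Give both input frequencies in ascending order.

148 Hz, 164 Hz

fs/2 = 26 Hz.
128 Hz mod fs = 24 Hz.
24 Hz ≤ fs/2 = 26 Hz, appears at 24 Hz.
120 Hz mod fs = 16 Hz.
16 Hz ≤ fs/2 = 26 Hz, appears at 16 Hz.
148 Hz mod fs = 44 Hz.
44 Hz > fs/2 = 26 Hz, folds to fs − 44 Hz = 8 Hz.
160 Hz mod fs = 4 Hz.
4 Hz ≤ fs/2 = 26 Hz, appears at 4 Hz.
164 Hz mod fs = 8 Hz.
8 Hz ≤ fs/2 = 26 Hz, appears at 8 Hz.
148 Hz and 164 Hz both map to 8 Hz.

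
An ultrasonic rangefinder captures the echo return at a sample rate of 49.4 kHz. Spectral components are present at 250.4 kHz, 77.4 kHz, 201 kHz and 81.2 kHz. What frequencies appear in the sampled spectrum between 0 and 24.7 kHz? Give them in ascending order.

fs/2 = 24.7 kHz.
250.4 kHz mod fs = 3.4 kHz.
3.4 kHz ≤ fs/2 = 24.7 kHz, appears at 3.4 kHz.
77.4 kHz mod fs = 28 kHz.
28 kHz > fs/2 = 24.7 kHz, folds to fs − 28 kHz = 21.4 kHz.
201 kHz mod fs = 3.4 kHz.
3.4 kHz ≤ fs/2 = 24.7 kHz, appears at 3.4 kHz.
81.2 kHz mod fs = 31.8 kHz.
31.8 kHz > fs/2 = 24.7 kHz, folds to fs − 31.8 kHz = 17.6 kHz.
Distinct values: {3.4 kHz, 17.6 kHz, 21.4 kHz}.

3.4 kHz, 17.6 kHz, 21.4 kHz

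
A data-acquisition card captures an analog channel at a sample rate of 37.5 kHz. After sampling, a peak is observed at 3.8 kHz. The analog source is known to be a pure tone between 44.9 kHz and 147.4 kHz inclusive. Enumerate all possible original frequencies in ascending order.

Frequencies that alias to 3.8 kHz are k·fs ± 3.8 kHz for integer k ≥ 0.
k=0: 3.8 kHz.
k=1: 33.7 kHz, 41.3 kHz.
k=2: 71.2 kHz, 78.8 kHz.
k=3: 108.7 kHz, 116.3 kHz.
k=4: 146.2 kHz, 153.8 kHz.
k=5: 183.7 kHz, 191.3 kHz.
Within [44.9 kHz, 147.4 kHz]: 71.2 kHz, 78.8 kHz, 108.7 kHz, 116.3 kHz, 146.2 kHz.

71.2 kHz, 78.8 kHz, 108.7 kHz, 116.3 kHz, 146.2 kHz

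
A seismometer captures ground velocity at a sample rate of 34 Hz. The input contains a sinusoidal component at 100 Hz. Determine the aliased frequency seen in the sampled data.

100 Hz mod fs = 32 Hz.
32 Hz > fs/2 = 17 Hz, folds to fs − 32 Hz = 2 Hz.

2 Hz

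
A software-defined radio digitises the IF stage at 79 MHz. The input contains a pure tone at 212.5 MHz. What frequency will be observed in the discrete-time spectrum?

212.5 MHz mod fs = 54.5 MHz.
54.5 MHz > fs/2 = 39.5 MHz, folds to fs − 54.5 MHz = 24.5 MHz.

24.5 MHz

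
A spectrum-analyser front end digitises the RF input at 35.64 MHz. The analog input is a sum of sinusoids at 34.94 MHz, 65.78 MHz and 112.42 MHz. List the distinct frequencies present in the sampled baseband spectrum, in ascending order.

fs/2 = 17.82 MHz.
34.94 MHz > fs/2 = 17.82 MHz, folds to fs − 34.94 MHz = 0.7 MHz.
65.78 MHz mod fs = 30.14 MHz.
30.14 MHz > fs/2 = 17.82 MHz, folds to fs − 30.14 MHz = 5.5 MHz.
112.42 MHz mod fs = 5.5 MHz.
5.5 MHz ≤ fs/2 = 17.82 MHz, appears at 5.5 MHz.
Distinct values: {0.7 MHz, 5.5 MHz}.

0.7 MHz, 5.5 MHz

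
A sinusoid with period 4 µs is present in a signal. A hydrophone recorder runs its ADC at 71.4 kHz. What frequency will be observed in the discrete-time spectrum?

35.6 kHz

T = 4 µs → f = 1/T = 250 kHz.
250 kHz mod fs = 35.8 kHz.
35.8 kHz > fs/2 = 35.7 kHz, folds to fs − 35.8 kHz = 35.6 kHz.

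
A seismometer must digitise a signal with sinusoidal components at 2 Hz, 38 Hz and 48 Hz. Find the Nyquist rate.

96 Hz

Highest-frequency component: 48 Hz.
Nyquist rate = 2 × 48 Hz = 96 Hz.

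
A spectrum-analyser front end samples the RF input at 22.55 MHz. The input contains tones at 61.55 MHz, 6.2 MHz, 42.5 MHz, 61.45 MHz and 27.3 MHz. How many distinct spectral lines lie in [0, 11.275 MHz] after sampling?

4

fs/2 = 11.275 MHz.
61.55 MHz mod fs = 16.45 MHz.
16.45 MHz > fs/2 = 11.275 MHz, folds to fs − 16.45 MHz = 6.1 MHz.
6.2 MHz ≤ fs/2 = 11.275 MHz, passes unchanged.
42.5 MHz mod fs = 19.95 MHz.
19.95 MHz > fs/2 = 11.275 MHz, folds to fs − 19.95 MHz = 2.6 MHz.
61.45 MHz mod fs = 16.35 MHz.
16.35 MHz > fs/2 = 11.275 MHz, folds to fs − 16.35 MHz = 6.2 MHz.
27.3 MHz mod fs = 4.75 MHz.
4.75 MHz ≤ fs/2 = 11.275 MHz, appears at 4.75 MHz.
Distinct values: {2.6 MHz, 4.75 MHz, 6.1 MHz, 6.2 MHz} → 4.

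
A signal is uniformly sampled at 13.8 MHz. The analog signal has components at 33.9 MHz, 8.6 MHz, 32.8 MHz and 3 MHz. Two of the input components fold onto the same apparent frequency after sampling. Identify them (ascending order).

8.6 MHz, 32.8 MHz

fs/2 = 6.9 MHz.
33.9 MHz mod fs = 6.3 MHz.
6.3 MHz ≤ fs/2 = 6.9 MHz, appears at 6.3 MHz.
8.6 MHz > fs/2 = 6.9 MHz, folds to fs − 8.6 MHz = 5.2 MHz.
32.8 MHz mod fs = 5.2 MHz.
5.2 MHz ≤ fs/2 = 6.9 MHz, appears at 5.2 MHz.
3 MHz ≤ fs/2 = 6.9 MHz, passes unchanged.
8.6 MHz and 32.8 MHz both map to 5.2 MHz.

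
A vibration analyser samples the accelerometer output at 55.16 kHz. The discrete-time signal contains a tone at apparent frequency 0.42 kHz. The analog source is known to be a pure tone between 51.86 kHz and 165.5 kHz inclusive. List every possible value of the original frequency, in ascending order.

54.74 kHz, 55.58 kHz, 109.9 kHz, 110.74 kHz, 165.06 kHz

Frequencies that alias to 0.42 kHz are k·fs ± 0.42 kHz for integer k ≥ 0.
k=0: 0.42 kHz.
k=1: 54.74 kHz, 55.58 kHz.
k=2: 109.9 kHz, 110.74 kHz.
k=3: 165.06 kHz, 165.9 kHz.
k=4: 220.22 kHz, 221.06 kHz.
Within [51.86 kHz, 165.5 kHz]: 54.74 kHz, 55.58 kHz, 109.9 kHz, 110.74 kHz, 165.06 kHz.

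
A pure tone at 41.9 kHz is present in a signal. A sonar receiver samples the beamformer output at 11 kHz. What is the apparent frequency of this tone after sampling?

2.1 kHz

41.9 kHz mod fs = 8.9 kHz.
8.9 kHz > fs/2 = 5.5 kHz, folds to fs − 8.9 kHz = 2.1 kHz.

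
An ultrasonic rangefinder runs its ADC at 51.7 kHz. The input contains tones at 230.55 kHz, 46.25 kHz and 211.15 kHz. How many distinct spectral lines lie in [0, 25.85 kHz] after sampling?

3

fs/2 = 25.85 kHz.
230.55 kHz mod fs = 23.75 kHz.
23.75 kHz ≤ fs/2 = 25.85 kHz, appears at 23.75 kHz.
46.25 kHz > fs/2 = 25.85 kHz, folds to fs − 46.25 kHz = 5.45 kHz.
211.15 kHz mod fs = 4.35 kHz.
4.35 kHz ≤ fs/2 = 25.85 kHz, appears at 4.35 kHz.
Distinct values: {4.35 kHz, 5.45 kHz, 23.75 kHz} → 3.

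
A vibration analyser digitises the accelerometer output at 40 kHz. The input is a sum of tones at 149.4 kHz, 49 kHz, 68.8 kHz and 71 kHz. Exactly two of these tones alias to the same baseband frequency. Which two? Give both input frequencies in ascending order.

fs/2 = 20 kHz.
149.4 kHz mod fs = 29.4 kHz.
29.4 kHz > fs/2 = 20 kHz, folds to fs − 29.4 kHz = 10.6 kHz.
49 kHz mod fs = 9 kHz.
9 kHz ≤ fs/2 = 20 kHz, appears at 9 kHz.
68.8 kHz mod fs = 28.8 kHz.
28.8 kHz > fs/2 = 20 kHz, folds to fs − 28.8 kHz = 11.2 kHz.
71 kHz mod fs = 31 kHz.
31 kHz > fs/2 = 20 kHz, folds to fs − 31 kHz = 9 kHz.
49 kHz and 71 kHz both map to 9 kHz.

49 kHz, 71 kHz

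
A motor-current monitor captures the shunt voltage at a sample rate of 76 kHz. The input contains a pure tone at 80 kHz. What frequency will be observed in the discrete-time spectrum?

4 kHz

80 kHz mod fs = 4 kHz.
4 kHz ≤ fs/2 = 38 kHz, appears at 4 kHz.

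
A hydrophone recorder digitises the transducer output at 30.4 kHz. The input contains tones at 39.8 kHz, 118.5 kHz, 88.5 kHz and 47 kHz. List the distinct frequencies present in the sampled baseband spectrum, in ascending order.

fs/2 = 15.2 kHz.
39.8 kHz mod fs = 9.4 kHz.
9.4 kHz ≤ fs/2 = 15.2 kHz, appears at 9.4 kHz.
118.5 kHz mod fs = 27.3 kHz.
27.3 kHz > fs/2 = 15.2 kHz, folds to fs − 27.3 kHz = 3.1 kHz.
88.5 kHz mod fs = 27.7 kHz.
27.7 kHz > fs/2 = 15.2 kHz, folds to fs − 27.7 kHz = 2.7 kHz.
47 kHz mod fs = 16.6 kHz.
16.6 kHz > fs/2 = 15.2 kHz, folds to fs − 16.6 kHz = 13.8 kHz.
Distinct values: {2.7 kHz, 3.1 kHz, 9.4 kHz, 13.8 kHz}.

2.7 kHz, 3.1 kHz, 9.4 kHz, 13.8 kHz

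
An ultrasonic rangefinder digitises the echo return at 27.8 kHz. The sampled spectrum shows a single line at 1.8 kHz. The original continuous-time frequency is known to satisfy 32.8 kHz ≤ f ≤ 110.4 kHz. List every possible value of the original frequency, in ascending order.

53.8 kHz, 57.4 kHz, 81.6 kHz, 85.2 kHz, 109.4 kHz

Frequencies that alias to 1.8 kHz are k·fs ± 1.8 kHz for integer k ≥ 0.
k=0: 1.8 kHz.
k=1: 26 kHz, 29.6 kHz.
k=2: 53.8 kHz, 57.4 kHz.
k=3: 81.6 kHz, 85.2 kHz.
k=4: 109.4 kHz, 113 kHz.
k=5: 137.2 kHz, 140.8 kHz.
Within [32.8 kHz, 110.4 kHz]: 53.8 kHz, 57.4 kHz, 81.6 kHz, 85.2 kHz, 109.4 kHz.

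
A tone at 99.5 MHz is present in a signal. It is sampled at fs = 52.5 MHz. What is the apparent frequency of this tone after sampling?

5.5 MHz

99.5 MHz mod fs = 47 MHz.
47 MHz > fs/2 = 26.25 MHz, folds to fs − 47 MHz = 5.5 MHz.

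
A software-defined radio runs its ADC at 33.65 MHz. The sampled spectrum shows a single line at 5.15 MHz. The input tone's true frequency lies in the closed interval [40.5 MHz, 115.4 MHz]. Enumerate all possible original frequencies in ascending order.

62.15 MHz, 72.45 MHz, 95.8 MHz, 106.1 MHz

Frequencies that alias to 5.15 MHz are k·fs ± 5.15 MHz for integer k ≥ 0.
k=0: 5.15 MHz.
k=1: 28.5 MHz, 38.8 MHz.
k=2: 62.15 MHz, 72.45 MHz.
k=3: 95.8 MHz, 106.1 MHz.
k=4: 129.45 MHz, 139.75 MHz.
Within [40.5 MHz, 115.4 MHz]: 62.15 MHz, 72.45 MHz, 95.8 MHz, 106.1 MHz.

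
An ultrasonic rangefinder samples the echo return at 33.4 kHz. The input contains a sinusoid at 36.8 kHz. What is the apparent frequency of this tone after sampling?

36.8 kHz mod fs = 3.4 kHz.
3.4 kHz ≤ fs/2 = 16.7 kHz, appears at 3.4 kHz.

3.4 kHz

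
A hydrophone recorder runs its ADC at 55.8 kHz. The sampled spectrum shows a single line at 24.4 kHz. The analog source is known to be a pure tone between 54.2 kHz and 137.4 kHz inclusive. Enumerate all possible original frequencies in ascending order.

80.2 kHz, 87.2 kHz, 136 kHz

Frequencies that alias to 24.4 kHz are k·fs ± 24.4 kHz for integer k ≥ 0.
k=0: 24.4 kHz.
k=1: 31.4 kHz, 80.2 kHz.
k=2: 87.2 kHz, 136 kHz.
k=3: 143 kHz, 191.8 kHz.
Within [54.2 kHz, 137.4 kHz]: 80.2 kHz, 87.2 kHz, 136 kHz.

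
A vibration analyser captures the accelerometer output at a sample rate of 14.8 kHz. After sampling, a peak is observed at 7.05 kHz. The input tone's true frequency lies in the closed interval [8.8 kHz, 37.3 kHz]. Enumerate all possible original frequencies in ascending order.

Frequencies that alias to 7.05 kHz are k·fs ± 7.05 kHz for integer k ≥ 0.
k=0: 7.05 kHz.
k=1: 7.75 kHz, 21.85 kHz.
k=2: 22.55 kHz, 36.65 kHz.
k=3: 37.35 kHz, 51.45 kHz.
Within [8.8 kHz, 37.3 kHz]: 21.85 kHz, 22.55 kHz, 36.65 kHz.

21.85 kHz, 22.55 kHz, 36.65 kHz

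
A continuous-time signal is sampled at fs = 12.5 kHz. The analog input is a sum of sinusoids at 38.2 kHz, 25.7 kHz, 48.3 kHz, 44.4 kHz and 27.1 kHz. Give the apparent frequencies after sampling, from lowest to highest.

0.7 kHz, 1.7 kHz, 2.1 kHz, 5.6 kHz

fs/2 = 6.25 kHz.
38.2 kHz mod fs = 0.7 kHz.
0.7 kHz ≤ fs/2 = 6.25 kHz, appears at 0.7 kHz.
25.7 kHz mod fs = 0.7 kHz.
0.7 kHz ≤ fs/2 = 6.25 kHz, appears at 0.7 kHz.
48.3 kHz mod fs = 10.8 kHz.
10.8 kHz > fs/2 = 6.25 kHz, folds to fs − 10.8 kHz = 1.7 kHz.
44.4 kHz mod fs = 6.9 kHz.
6.9 kHz > fs/2 = 6.25 kHz, folds to fs − 6.9 kHz = 5.6 kHz.
27.1 kHz mod fs = 2.1 kHz.
2.1 kHz ≤ fs/2 = 6.25 kHz, appears at 2.1 kHz.
Distinct values: {0.7 kHz, 1.7 kHz, 2.1 kHz, 5.6 kHz}.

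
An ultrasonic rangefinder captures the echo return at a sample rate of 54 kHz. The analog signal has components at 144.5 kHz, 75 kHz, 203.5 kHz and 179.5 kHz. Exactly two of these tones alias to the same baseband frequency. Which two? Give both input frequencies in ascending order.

fs/2 = 27 kHz.
144.5 kHz mod fs = 36.5 kHz.
36.5 kHz > fs/2 = 27 kHz, folds to fs − 36.5 kHz = 17.5 kHz.
75 kHz mod fs = 21 kHz.
21 kHz ≤ fs/2 = 27 kHz, appears at 21 kHz.
203.5 kHz mod fs = 41.5 kHz.
41.5 kHz > fs/2 = 27 kHz, folds to fs − 41.5 kHz = 12.5 kHz.
179.5 kHz mod fs = 17.5 kHz.
17.5 kHz ≤ fs/2 = 27 kHz, appears at 17.5 kHz.
144.5 kHz and 179.5 kHz both map to 17.5 kHz.

144.5 kHz, 179.5 kHz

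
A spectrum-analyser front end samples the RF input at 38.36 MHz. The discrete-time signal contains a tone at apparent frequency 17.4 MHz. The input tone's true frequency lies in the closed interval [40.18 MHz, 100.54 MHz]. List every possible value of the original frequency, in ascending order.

Frequencies that alias to 17.4 MHz are k·fs ± 17.4 MHz for integer k ≥ 0.
k=0: 17.4 MHz.
k=1: 20.96 MHz, 55.76 MHz.
k=2: 59.32 MHz, 94.12 MHz.
k=3: 97.68 MHz, 132.48 MHz.
k=4: 136.04 MHz, 170.84 MHz.
Within [40.18 MHz, 100.54 MHz]: 55.76 MHz, 59.32 MHz, 94.12 MHz, 97.68 MHz.

55.76 MHz, 59.32 MHz, 94.12 MHz, 97.68 MHz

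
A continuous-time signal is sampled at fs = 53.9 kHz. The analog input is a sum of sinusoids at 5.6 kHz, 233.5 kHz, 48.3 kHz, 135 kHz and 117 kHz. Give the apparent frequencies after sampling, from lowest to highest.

5.6 kHz, 9.2 kHz, 17.9 kHz, 26.7 kHz

fs/2 = 26.95 kHz.
5.6 kHz ≤ fs/2 = 26.95 kHz, passes unchanged.
233.5 kHz mod fs = 17.9 kHz.
17.9 kHz ≤ fs/2 = 26.95 kHz, appears at 17.9 kHz.
48.3 kHz > fs/2 = 26.95 kHz, folds to fs − 48.3 kHz = 5.6 kHz.
135 kHz mod fs = 27.2 kHz.
27.2 kHz > fs/2 = 26.95 kHz, folds to fs − 27.2 kHz = 26.7 kHz.
117 kHz mod fs = 9.2 kHz.
9.2 kHz ≤ fs/2 = 26.95 kHz, appears at 9.2 kHz.
Distinct values: {5.6 kHz, 9.2 kHz, 17.9 kHz, 26.7 kHz}.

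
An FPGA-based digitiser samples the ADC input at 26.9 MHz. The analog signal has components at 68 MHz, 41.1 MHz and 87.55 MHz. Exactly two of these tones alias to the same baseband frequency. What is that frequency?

fs/2 = 13.45 MHz.
68 MHz mod fs = 14.2 MHz.
14.2 MHz > fs/2 = 13.45 MHz, folds to fs − 14.2 MHz = 12.7 MHz.
41.1 MHz mod fs = 14.2 MHz.
14.2 MHz > fs/2 = 13.45 MHz, folds to fs − 14.2 MHz = 12.7 MHz.
87.55 MHz mod fs = 6.85 MHz.
6.85 MHz ≤ fs/2 = 13.45 MHz, appears at 6.85 MHz.
41.1 MHz and 68 MHz both map to 12.7 MHz.

12.7 MHz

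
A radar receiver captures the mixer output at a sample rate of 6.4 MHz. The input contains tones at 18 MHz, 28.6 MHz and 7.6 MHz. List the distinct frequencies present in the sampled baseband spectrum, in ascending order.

1.2 MHz, 3 MHz

fs/2 = 3.2 MHz.
18 MHz mod fs = 5.2 MHz.
5.2 MHz > fs/2 = 3.2 MHz, folds to fs − 5.2 MHz = 1.2 MHz.
28.6 MHz mod fs = 3 MHz.
3 MHz ≤ fs/2 = 3.2 MHz, appears at 3 MHz.
7.6 MHz mod fs = 1.2 MHz.
1.2 MHz ≤ fs/2 = 3.2 MHz, appears at 1.2 MHz.
Distinct values: {1.2 MHz, 3 MHz}.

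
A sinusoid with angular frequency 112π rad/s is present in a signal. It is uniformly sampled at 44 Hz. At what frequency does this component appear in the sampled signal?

ω = 112π rad/s → f = ω/(2π) = 56 Hz.
56 Hz mod fs = 12 Hz.
12 Hz ≤ fs/2 = 22 Hz, appears at 12 Hz.

12 Hz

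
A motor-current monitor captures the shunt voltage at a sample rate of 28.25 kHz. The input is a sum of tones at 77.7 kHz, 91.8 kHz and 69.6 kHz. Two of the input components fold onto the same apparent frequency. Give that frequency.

fs/2 = 14.125 kHz.
77.7 kHz mod fs = 21.2 kHz.
21.2 kHz > fs/2 = 14.125 kHz, folds to fs − 21.2 kHz = 7.05 kHz.
91.8 kHz mod fs = 7.05 kHz.
7.05 kHz ≤ fs/2 = 14.125 kHz, appears at 7.05 kHz.
69.6 kHz mod fs = 13.1 kHz.
13.1 kHz ≤ fs/2 = 14.125 kHz, appears at 13.1 kHz.
77.7 kHz and 91.8 kHz both map to 7.05 kHz.

7.05 kHz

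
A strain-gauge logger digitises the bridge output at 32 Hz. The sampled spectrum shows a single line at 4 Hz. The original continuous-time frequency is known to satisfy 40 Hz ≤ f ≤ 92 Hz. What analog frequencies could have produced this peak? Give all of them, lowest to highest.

60 Hz, 68 Hz, 92 Hz

Frequencies that alias to 4 Hz are k·fs ± 4 Hz for integer k ≥ 0.
k=0: 4 Hz.
k=1: 28 Hz, 36 Hz.
k=2: 60 Hz, 68 Hz.
k=3: 92 Hz, 100 Hz.
k=4: 124 Hz, 132 Hz.
Within [40 Hz, 92 Hz]: 60 Hz, 68 Hz, 92 Hz.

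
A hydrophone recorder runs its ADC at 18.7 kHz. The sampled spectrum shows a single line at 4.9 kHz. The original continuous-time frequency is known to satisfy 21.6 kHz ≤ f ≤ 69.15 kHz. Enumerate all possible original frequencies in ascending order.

Frequencies that alias to 4.9 kHz are k·fs ± 4.9 kHz for integer k ≥ 0.
k=0: 4.9 kHz.
k=1: 13.8 kHz, 23.6 kHz.
k=2: 32.5 kHz, 42.3 kHz.
k=3: 51.2 kHz, 61 kHz.
k=4: 69.9 kHz, 79.7 kHz.
Within [21.6 kHz, 69.15 kHz]: 23.6 kHz, 32.5 kHz, 42.3 kHz, 51.2 kHz, 61 kHz.

23.6 kHz, 32.5 kHz, 42.3 kHz, 51.2 kHz, 61 kHz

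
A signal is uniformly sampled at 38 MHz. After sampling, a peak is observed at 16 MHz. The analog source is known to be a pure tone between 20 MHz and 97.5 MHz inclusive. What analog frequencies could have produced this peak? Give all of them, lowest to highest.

Frequencies that alias to 16 MHz are k·fs ± 16 MHz for integer k ≥ 0.
k=0: 16 MHz.
k=1: 22 MHz, 54 MHz.
k=2: 60 MHz, 92 MHz.
k=3: 98 MHz, 130 MHz.
Within [20 MHz, 97.5 MHz]: 22 MHz, 54 MHz, 60 MHz, 92 MHz.

22 MHz, 54 MHz, 60 MHz, 92 MHz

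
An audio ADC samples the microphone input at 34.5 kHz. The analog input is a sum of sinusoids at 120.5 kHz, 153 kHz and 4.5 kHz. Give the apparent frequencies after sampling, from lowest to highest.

4.5 kHz, 15 kHz, 17 kHz

fs/2 = 17.25 kHz.
120.5 kHz mod fs = 17 kHz.
17 kHz ≤ fs/2 = 17.25 kHz, appears at 17 kHz.
153 kHz mod fs = 15 kHz.
15 kHz ≤ fs/2 = 17.25 kHz, appears at 15 kHz.
4.5 kHz ≤ fs/2 = 17.25 kHz, passes unchanged.
Distinct values: {4.5 kHz, 15 kHz, 17 kHz}.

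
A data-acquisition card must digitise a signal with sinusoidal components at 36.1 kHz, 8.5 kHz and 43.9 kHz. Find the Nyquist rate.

Highest-frequency component: 43.9 kHz.
Nyquist rate = 2 × 43.9 kHz = 87.8 kHz.

87.8 kHz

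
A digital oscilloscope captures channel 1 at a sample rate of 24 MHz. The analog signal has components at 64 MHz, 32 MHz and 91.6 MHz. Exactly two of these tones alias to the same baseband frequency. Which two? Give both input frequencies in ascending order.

fs/2 = 12 MHz.
64 MHz mod fs = 16 MHz.
16 MHz > fs/2 = 12 MHz, folds to fs − 16 MHz = 8 MHz.
32 MHz mod fs = 8 MHz.
8 MHz ≤ fs/2 = 12 MHz, appears at 8 MHz.
91.6 MHz mod fs = 19.6 MHz.
19.6 MHz > fs/2 = 12 MHz, folds to fs − 19.6 MHz = 4.4 MHz.
32 MHz and 64 MHz both map to 8 MHz.

32 MHz, 64 MHz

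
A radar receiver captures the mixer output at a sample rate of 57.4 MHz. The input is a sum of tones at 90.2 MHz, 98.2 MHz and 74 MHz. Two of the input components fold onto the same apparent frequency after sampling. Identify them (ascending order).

74 MHz, 98.2 MHz

fs/2 = 28.7 MHz.
90.2 MHz mod fs = 32.8 MHz.
32.8 MHz > fs/2 = 28.7 MHz, folds to fs − 32.8 MHz = 24.6 MHz.
98.2 MHz mod fs = 40.8 MHz.
40.8 MHz > fs/2 = 28.7 MHz, folds to fs − 40.8 MHz = 16.6 MHz.
74 MHz mod fs = 16.6 MHz.
16.6 MHz ≤ fs/2 = 28.7 MHz, appears at 16.6 MHz.
74 MHz and 98.2 MHz both map to 16.6 MHz.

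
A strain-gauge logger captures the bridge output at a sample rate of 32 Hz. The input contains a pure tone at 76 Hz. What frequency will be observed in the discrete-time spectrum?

12 Hz

76 Hz mod fs = 12 Hz.
12 Hz ≤ fs/2 = 16 Hz, appears at 12 Hz.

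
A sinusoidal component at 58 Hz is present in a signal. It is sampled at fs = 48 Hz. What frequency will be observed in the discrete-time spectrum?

10 Hz

58 Hz mod fs = 10 Hz.
10 Hz ≤ fs/2 = 24 Hz, appears at 10 Hz.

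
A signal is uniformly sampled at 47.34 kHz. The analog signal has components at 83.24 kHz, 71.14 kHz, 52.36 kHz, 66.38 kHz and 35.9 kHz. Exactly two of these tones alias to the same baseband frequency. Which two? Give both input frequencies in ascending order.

35.9 kHz, 83.24 kHz

fs/2 = 23.67 kHz.
83.24 kHz mod fs = 35.9 kHz.
35.9 kHz > fs/2 = 23.67 kHz, folds to fs − 35.9 kHz = 11.44 kHz.
71.14 kHz mod fs = 23.8 kHz.
23.8 kHz > fs/2 = 23.67 kHz, folds to fs − 23.8 kHz = 23.54 kHz.
52.36 kHz mod fs = 5.02 kHz.
5.02 kHz ≤ fs/2 = 23.67 kHz, appears at 5.02 kHz.
66.38 kHz mod fs = 19.04 kHz.
19.04 kHz ≤ fs/2 = 23.67 kHz, appears at 19.04 kHz.
35.9 kHz > fs/2 = 23.67 kHz, folds to fs − 35.9 kHz = 11.44 kHz.
35.9 kHz and 83.24 kHz both map to 11.44 kHz.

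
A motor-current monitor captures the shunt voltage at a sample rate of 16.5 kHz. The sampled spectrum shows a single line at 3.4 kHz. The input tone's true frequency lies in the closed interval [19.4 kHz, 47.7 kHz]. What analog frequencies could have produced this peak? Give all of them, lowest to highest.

19.9 kHz, 29.6 kHz, 36.4 kHz, 46.1 kHz

Frequencies that alias to 3.4 kHz are k·fs ± 3.4 kHz for integer k ≥ 0.
k=0: 3.4 kHz.
k=1: 13.1 kHz, 19.9 kHz.
k=2: 29.6 kHz, 36.4 kHz.
k=3: 46.1 kHz, 52.9 kHz.
k=4: 62.6 kHz, 69.4 kHz.
Within [19.4 kHz, 47.7 kHz]: 19.9 kHz, 29.6 kHz, 36.4 kHz, 46.1 kHz.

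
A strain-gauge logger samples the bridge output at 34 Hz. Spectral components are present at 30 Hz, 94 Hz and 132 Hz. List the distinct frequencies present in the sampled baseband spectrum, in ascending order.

4 Hz, 8 Hz

fs/2 = 17 Hz.
30 Hz > fs/2 = 17 Hz, folds to fs − 30 Hz = 4 Hz.
94 Hz mod fs = 26 Hz.
26 Hz > fs/2 = 17 Hz, folds to fs − 26 Hz = 8 Hz.
132 Hz mod fs = 30 Hz.
30 Hz > fs/2 = 17 Hz, folds to fs − 30 Hz = 4 Hz.
Distinct values: {4 Hz, 8 Hz}.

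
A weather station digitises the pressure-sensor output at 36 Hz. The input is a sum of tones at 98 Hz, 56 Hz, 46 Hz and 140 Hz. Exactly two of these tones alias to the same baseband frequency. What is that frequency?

10 Hz

fs/2 = 18 Hz.
98 Hz mod fs = 26 Hz.
26 Hz > fs/2 = 18 Hz, folds to fs − 26 Hz = 10 Hz.
56 Hz mod fs = 20 Hz.
20 Hz > fs/2 = 18 Hz, folds to fs − 20 Hz = 16 Hz.
46 Hz mod fs = 10 Hz.
10 Hz ≤ fs/2 = 18 Hz, appears at 10 Hz.
140 Hz mod fs = 32 Hz.
32 Hz > fs/2 = 18 Hz, folds to fs − 32 Hz = 4 Hz.
46 Hz and 98 Hz both map to 10 Hz.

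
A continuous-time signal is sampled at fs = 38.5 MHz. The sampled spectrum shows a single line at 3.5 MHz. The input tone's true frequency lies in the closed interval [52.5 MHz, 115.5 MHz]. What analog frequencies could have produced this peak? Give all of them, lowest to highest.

Frequencies that alias to 3.5 MHz are k·fs ± 3.5 MHz for integer k ≥ 0.
k=0: 3.5 MHz.
k=1: 35 MHz, 42 MHz.
k=2: 73.5 MHz, 80.5 MHz.
k=3: 112 MHz, 119 MHz.
k=4: 150.5 MHz, 157.5 MHz.
Within [52.5 MHz, 115.5 MHz]: 73.5 MHz, 80.5 MHz, 112 MHz.

73.5 MHz, 80.5 MHz, 112 MHz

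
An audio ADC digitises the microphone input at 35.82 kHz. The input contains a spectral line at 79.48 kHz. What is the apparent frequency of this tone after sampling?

79.48 kHz mod fs = 7.84 kHz.
7.84 kHz ≤ fs/2 = 17.91 kHz, appears at 7.84 kHz.

7.84 kHz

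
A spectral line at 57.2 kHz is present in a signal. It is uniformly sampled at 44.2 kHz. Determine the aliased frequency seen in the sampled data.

57.2 kHz mod fs = 13 kHz.
13 kHz ≤ fs/2 = 22.1 kHz, appears at 13 kHz.

13 kHz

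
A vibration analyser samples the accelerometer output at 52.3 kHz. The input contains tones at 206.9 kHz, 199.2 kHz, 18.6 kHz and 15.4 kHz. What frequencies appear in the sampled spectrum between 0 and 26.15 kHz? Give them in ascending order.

fs/2 = 26.15 kHz.
206.9 kHz mod fs = 50 kHz.
50 kHz > fs/2 = 26.15 kHz, folds to fs − 50 kHz = 2.3 kHz.
199.2 kHz mod fs = 42.3 kHz.
42.3 kHz > fs/2 = 26.15 kHz, folds to fs − 42.3 kHz = 10 kHz.
18.6 kHz ≤ fs/2 = 26.15 kHz, passes unchanged.
15.4 kHz ≤ fs/2 = 26.15 kHz, passes unchanged.
Distinct values: {2.3 kHz, 10 kHz, 15.4 kHz, 18.6 kHz}.

2.3 kHz, 10 kHz, 15.4 kHz, 18.6 kHz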